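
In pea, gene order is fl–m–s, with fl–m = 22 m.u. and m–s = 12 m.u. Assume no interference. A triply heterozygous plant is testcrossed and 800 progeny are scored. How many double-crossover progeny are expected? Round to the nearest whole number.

21

Map distances give recombination frequencies of 0.220 and 0.120 for the two intervals.
With no interference, expected double-crossover frequency = 0.220 × 0.120 = 0.02640.
Expected number = 0.02640 × 800 = 21.12 ≈ 21.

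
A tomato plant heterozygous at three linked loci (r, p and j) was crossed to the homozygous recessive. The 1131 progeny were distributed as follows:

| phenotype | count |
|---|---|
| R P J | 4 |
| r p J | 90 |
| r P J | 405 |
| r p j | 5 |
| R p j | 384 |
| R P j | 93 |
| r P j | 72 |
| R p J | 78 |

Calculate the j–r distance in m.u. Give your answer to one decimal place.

The two most frequent reciprocal classes, R p j and r P J, are the parental types, so the F1 was R p j / r P J.
The two rarest classes, r p j and R P J, are the double crossovers. Comparing them with the parentals, only the r allele has switched, so r is the middle locus and the order is j – r – p.
Crossovers in the j–r interval produce the single-crossover classes R p J and r P j (78 + 72 = 150) plus the double crossovers (9).
RF(j–r) = (150 + 9) / 1131 = 159/1131 = 0.1406 → 14.1 m.u.

14.1 m.u.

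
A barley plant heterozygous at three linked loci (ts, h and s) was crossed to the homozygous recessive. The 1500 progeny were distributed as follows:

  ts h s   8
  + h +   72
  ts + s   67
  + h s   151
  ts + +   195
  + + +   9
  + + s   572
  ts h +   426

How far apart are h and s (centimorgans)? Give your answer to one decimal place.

The two most frequent reciprocal classes, ts h + and + + s, are the parental types, so the F1 was ts h + / + + s.
The two rarest classes, ts h s and + + +, are the double crossovers. Comparing them with the parentals, only the s allele has switched, so s is the middle locus and the order is h – s – ts.
Crossovers in the h–s interval produce the single-crossover classes ts + + and + h s (195 + 151 = 346) plus the double crossovers (17).
RF(h–s) = (346 + 17) / 1500 = 363/1500 = 0.2420 → 24.2 centimorgans.

24.2 centimorgans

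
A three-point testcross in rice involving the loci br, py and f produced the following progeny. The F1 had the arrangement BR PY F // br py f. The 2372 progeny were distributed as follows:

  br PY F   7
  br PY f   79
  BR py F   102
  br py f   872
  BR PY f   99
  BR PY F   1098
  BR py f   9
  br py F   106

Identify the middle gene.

The two rarest classes, br PY F and BR py f, are the double crossovers. Comparing them with the parentals, only the br allele has switched, so br is the middle locus and the order is f – br – py.

br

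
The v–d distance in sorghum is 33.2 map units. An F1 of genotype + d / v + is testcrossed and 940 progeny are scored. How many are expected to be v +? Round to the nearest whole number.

314

A map distance of 33.2 map units corresponds to a recombination frequency of 0.332.
The F1 is + d / v +, so v + is a parental gamete class with expected frequency (1 − r)/2 = 0.668/2 = 0.3340.
Expected number = 0.3340 × 940 = 313.96 ≈ 314.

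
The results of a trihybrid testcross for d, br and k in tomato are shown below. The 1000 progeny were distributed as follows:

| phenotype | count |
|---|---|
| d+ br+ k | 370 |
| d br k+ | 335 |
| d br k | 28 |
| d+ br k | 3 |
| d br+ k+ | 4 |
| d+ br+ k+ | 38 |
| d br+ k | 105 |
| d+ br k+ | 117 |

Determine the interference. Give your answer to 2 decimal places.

The two most frequent reciprocal classes, d+ br+ k and d br k+, are the parental types, so the F1 was d+ br+ k / d br k+.
The two rarest classes, d+ br k and d br+ k+, are the double crossovers. Comparing them with the parentals, only the br allele has switched, so br is the middle locus and the order is d – br – k.
d–br: (222 + 7)/1000 = 0.2290; br–k: (66 + 7)/1000 = 0.0730.
Expected DCO frequency = 0.2290 × 0.0730 ≈ 0.01672; observed = 7/1000 ≈ 0.00700.
Coefficient of coincidence = 0.00700/0.01672 ≈ 0.42; interference = 1 − 0.42 = 0.58.

0.58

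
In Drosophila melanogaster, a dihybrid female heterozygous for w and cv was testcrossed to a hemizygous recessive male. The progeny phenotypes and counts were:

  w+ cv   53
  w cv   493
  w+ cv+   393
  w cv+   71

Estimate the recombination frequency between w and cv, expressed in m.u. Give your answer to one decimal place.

The two most frequent classes, w+ cv+ (393) and w cv (493), are the parental types, so the F1 was w+ cv+ / w cv.
The recombinant classes are w+ cv and w cv+: 53 + 71 = 124.
Recombination frequency = 124/1010 = 0.1228 ≈ 12.3%, i.e. 12.3 m.u.

12.3 m.u.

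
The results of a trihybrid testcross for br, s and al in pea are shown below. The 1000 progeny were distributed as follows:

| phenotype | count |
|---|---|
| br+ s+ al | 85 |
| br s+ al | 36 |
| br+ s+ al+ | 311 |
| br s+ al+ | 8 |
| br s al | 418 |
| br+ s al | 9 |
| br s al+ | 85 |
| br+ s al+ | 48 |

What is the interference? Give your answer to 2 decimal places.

The two most frequent reciprocal classes, br+ s+ al+ and br s al, are the parental types, so the F1 was br+ s+ al+ / br s al.
The two rarest classes, br s+ al+ and br+ s al, are the double crossovers. Comparing them with the parentals, only the br allele has switched, so br is the middle locus and the order is s – br – al.
s–br: (84 + 17)/1000 = 0.1010; br–al: (170 + 17)/1000 = 0.1870.
Expected DCO frequency = 0.1010 × 0.1870 ≈ 0.01889; observed = 17/1000 ≈ 0.01700.
Coefficient of coincidence = 0.01700/0.01889 ≈ 0.90; interference = 1 − 0.90 = 0.10.

0.10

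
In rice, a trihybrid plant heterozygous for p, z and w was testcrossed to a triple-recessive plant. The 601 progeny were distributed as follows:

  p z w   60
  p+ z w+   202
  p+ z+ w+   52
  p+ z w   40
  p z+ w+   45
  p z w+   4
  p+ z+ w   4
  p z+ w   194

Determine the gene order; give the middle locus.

p

The two most frequent reciprocal classes, p+ z w+ and p z+ w, are the parental types, so the F1 was p+ z w+ / p z+ w.
The two rarest classes, p z w+ and p+ z+ w, are the double crossovers. Comparing them with the parentals, only the p allele has switched, so p is the middle locus and the order is z – p – w.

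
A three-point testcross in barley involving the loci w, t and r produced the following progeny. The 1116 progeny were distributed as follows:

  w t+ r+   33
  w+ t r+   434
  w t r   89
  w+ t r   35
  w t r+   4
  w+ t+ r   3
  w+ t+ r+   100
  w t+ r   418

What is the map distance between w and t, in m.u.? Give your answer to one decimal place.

17.6 m.u.

The two most frequent reciprocal classes, w+ t r+ and w t+ r, are the parental types, so the F1 was w+ t r+ / w t+ r.
The two rarest classes, w t r+ and w+ t+ r, are the double crossovers. Comparing them with the parentals, only the w allele has switched, so w is the middle locus and the order is t – w – r.
Crossovers in the t–w interval produce the single-crossover classes w+ t+ r+ and w t r (100 + 89 = 189) plus the double crossovers (7).
RF(t–w) = (189 + 7) / 1116 = 196/1116 = 0.1756 → 17.6 m.u.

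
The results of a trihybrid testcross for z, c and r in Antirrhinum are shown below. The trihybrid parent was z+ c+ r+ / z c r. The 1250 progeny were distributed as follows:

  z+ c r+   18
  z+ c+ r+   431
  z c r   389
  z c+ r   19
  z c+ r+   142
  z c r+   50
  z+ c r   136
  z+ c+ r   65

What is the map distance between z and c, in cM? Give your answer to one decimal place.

The two rarest classes, z+ c r+ and z c+ r, are the double crossovers. Comparing them with the parentals, only the c allele has switched, so c is the middle locus and the order is r – c – z.
Crossovers in the c–z interval produce the single-crossover classes z c+ r+ and z+ c r (142 + 136 = 278) plus the double crossovers (37).
RF(c–z) = (278 + 37) / 1250 = 315/1250 = 0.2520 → 25.2 cM.

25.2 cM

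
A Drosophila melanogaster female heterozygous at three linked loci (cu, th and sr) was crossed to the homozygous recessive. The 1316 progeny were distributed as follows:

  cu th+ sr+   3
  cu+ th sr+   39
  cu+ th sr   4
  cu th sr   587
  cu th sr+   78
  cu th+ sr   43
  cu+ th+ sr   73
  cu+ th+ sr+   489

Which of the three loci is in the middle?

The two most frequent reciprocal classes, cu th sr and cu+ th+ sr+, are the parental types, so the F1 was cu th sr / cu+ th+ sr+.
The two rarest classes, cu+ th sr and cu th+ sr+, are the double crossovers. Comparing them with the parentals, only the cu allele has switched, so cu is the middle locus and the order is th – cu – sr.

cu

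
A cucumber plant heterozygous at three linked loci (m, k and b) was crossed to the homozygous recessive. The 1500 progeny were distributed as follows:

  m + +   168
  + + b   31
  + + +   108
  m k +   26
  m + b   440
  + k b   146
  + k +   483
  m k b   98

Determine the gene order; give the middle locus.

m

The two most frequent reciprocal classes, m + b and + k +, are the parental types, so the F1 was m + b / + k +.
The two rarest classes, + + b and m k +, are the double crossovers. Comparing them with the parentals, only the m allele has switched, so m is the middle locus and the order is k – m – b.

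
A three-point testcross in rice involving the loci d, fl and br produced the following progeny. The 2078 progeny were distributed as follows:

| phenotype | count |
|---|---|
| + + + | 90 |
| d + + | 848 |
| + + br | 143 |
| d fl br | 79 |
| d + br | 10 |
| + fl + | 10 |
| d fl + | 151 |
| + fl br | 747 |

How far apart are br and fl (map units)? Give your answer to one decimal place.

15.1 map units

The two most frequent reciprocal classes, + fl br and d + +, are the parental types, so the F1 was + fl br / d + +.
The two rarest classes, + fl + and d + br, are the double crossovers. Comparing them with the parentals, only the br allele has switched, so br is the middle locus and the order is fl – br – d.
Crossovers in the fl–br interval produce the single-crossover classes + + br and d fl + (143 + 151 = 294) plus the double crossovers (20).
RF(fl–br) = (294 + 20) / 2078 = 314/2078 = 0.1511 → 15.1 map units.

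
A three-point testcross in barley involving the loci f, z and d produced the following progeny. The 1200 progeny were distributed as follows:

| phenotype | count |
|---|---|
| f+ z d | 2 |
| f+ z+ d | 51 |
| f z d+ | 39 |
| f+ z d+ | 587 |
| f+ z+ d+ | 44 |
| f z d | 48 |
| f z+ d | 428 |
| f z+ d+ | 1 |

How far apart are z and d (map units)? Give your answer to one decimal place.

7.9 map units

The two most frequent reciprocal classes, f+ z d+ and f z+ d, are the parental types, so the F1 was f+ z d+ / f z+ d.
The two rarest classes, f+ z d and f z+ d+, are the double crossovers. Comparing them with the parentals, only the d allele has switched, so d is the middle locus and the order is f – d – z.
Crossovers in the d–z interval produce the single-crossover classes f+ z+ d+ and f z d (44 + 48 = 92) plus the double crossovers (3).
RF(d–z) = (92 + 3) / 1200 = 95/1200 = 0.0792 → 7.9 map units.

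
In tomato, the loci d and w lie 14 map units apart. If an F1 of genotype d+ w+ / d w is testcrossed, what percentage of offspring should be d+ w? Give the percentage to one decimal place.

A map distance of 14 map units corresponds to a recombination frequency of 0.140.
The F1 is d+ w+ / d w, so d+ w is a recombinant gamete class with expected frequency r/2 = 0.140/2 = 0.0700.
That is 0.0700 = 7.0% of the progeny.

7.0%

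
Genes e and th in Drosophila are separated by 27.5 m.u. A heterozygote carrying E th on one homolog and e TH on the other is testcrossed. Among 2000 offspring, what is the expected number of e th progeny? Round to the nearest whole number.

A map distance of 27.5 m.u. corresponds to a recombination frequency of 0.275.
The F1 is E th / e TH, so e th is a recombinant gamete class with expected frequency r/2 = 0.275/2 = 0.1375.
Expected number = 0.1375 × 2000 = 275.00 ≈ 275.

275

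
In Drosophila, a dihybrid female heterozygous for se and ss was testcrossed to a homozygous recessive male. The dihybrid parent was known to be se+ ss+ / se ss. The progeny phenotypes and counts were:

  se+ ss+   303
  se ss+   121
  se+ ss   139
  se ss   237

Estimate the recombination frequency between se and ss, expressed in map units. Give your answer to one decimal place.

32.5 map units

The recombinant classes are se+ ss and se ss+: 139 + 121 = 260.
Recombination frequency = 260/800 = 0.3250 ≈ 32.5%, i.e. 32.5 map units.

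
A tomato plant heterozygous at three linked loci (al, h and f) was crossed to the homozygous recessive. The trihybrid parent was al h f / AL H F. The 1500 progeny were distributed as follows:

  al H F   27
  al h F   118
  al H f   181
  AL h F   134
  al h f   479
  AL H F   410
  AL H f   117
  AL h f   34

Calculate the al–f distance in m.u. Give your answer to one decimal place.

The two rarest classes, AL h f and al H F, are the double crossovers. Comparing them with the parentals, only the al allele has switched, so al is the middle locus and the order is h – al – f.
Crossovers in the al–f interval produce the single-crossover classes al h F and AL H f (118 + 117 = 235) plus the double crossovers (61).
RF(al–f) = (235 + 61) / 1500 = 296/1500 = 0.1973 → 19.7 m.u.

19.7 m.u.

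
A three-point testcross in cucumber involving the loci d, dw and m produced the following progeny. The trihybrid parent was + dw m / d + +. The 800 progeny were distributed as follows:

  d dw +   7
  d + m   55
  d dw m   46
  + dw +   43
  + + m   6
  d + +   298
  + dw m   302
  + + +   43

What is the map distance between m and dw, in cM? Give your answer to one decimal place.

The two rarest classes, + + m and d dw +, are the double crossovers. Comparing them with the parentals, only the dw allele has switched, so dw is the middle locus and the order is d – dw – m.
Crossovers in the dw–m interval produce the single-crossover classes + dw + and d + m (43 + 55 = 98) plus the double crossovers (13).
RF(dw–m) = (98 + 13) / 800 = 111/800 = 0.1388 → 13.9 cM.

13.9 cM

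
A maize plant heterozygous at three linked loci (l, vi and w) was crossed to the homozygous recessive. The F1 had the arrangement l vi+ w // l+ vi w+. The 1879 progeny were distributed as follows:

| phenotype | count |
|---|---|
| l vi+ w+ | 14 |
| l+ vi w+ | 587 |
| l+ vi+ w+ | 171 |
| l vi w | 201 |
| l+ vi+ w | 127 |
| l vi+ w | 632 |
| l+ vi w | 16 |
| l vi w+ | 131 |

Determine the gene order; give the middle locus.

The two rarest classes, l vi+ w+ and l+ vi w, are the double crossovers. Comparing them with the parentals, only the w allele has switched, so w is the middle locus and the order is l – w – vi.

w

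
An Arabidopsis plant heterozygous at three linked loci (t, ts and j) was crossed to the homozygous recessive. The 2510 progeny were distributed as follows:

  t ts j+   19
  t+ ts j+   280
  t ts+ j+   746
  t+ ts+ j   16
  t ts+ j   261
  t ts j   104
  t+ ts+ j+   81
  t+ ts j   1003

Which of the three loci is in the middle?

ts

The two most frequent reciprocal classes, t+ ts j and t ts+ j+, are the parental types, so the F1 was t+ ts j / t ts+ j+.
The two rarest classes, t+ ts+ j and t ts j+, are the double crossovers. Comparing them with the parentals, only the ts allele has switched, so ts is the middle locus and the order is t – ts – j.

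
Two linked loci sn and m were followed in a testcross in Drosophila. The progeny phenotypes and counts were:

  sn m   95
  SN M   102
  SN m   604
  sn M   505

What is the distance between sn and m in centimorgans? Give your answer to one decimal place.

The two most frequent classes, SN m (604) and sn M (505), are the parental types, so the F1 was SN m / sn M.
The recombinant classes are SN M and sn m: 102 + 95 = 197.
Recombination frequency = 197/1306 = 0.1508 ≈ 15.1%, i.e. 15.1 centimorgans.

15.1 centimorgans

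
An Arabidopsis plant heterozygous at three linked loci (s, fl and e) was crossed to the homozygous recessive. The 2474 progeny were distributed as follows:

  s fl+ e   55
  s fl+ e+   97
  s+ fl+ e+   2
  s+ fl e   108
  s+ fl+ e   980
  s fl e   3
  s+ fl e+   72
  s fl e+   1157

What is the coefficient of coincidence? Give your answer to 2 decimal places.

The two most frequent reciprocal classes, s fl e+ and s+ fl+ e, are the parental types, so the F1 was s fl e+ / s+ fl+ e.
The two rarest classes, s fl e and s+ fl+ e+, are the double crossovers. Comparing them with the parentals, only the e allele has switched, so e is the middle locus and the order is s – e – fl.
s–e: (127 + 5)/2474 = 0.0534; e–fl: (205 + 5)/2474 = 0.0849.
Expected DCO frequency = 0.0534 × 0.0849 ≈ 0.00453; observed = 5/2474 ≈ 0.00202.
Coefficient of coincidence = 0.00202/0.00453 ≈ 0.45.

0.45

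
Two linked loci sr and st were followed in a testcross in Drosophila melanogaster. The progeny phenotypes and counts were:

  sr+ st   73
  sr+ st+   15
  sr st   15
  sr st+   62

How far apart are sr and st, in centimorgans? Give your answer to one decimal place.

The two most frequent classes, sr+ st (73) and sr st+ (62), are the parental types, so the F1 was sr+ st / sr st+.
The recombinant classes are sr+ st+ and sr st: 15 + 15 = 30.
Recombination frequency = 30/165 = 0.1818 ≈ 18.2%, i.e. 18.2 centimorgans.

18.2 centimorgans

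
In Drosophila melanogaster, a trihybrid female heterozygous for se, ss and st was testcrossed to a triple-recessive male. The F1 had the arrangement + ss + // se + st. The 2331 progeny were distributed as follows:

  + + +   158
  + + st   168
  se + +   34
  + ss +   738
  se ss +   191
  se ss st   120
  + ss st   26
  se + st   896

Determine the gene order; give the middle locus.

st

The two rarest classes, + ss st and se + +, are the double crossovers. Comparing them with the parentals, only the st allele has switched, so st is the middle locus and the order is ss – st – se.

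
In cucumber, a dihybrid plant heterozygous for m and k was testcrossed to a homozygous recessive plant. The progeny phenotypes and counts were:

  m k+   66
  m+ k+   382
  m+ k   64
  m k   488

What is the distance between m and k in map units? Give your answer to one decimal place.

13.0 map units

The two most frequent classes, m+ k+ (382) and m k (488), are the parental types, so the F1 was m+ k+ / m k.
The recombinant classes are m+ k and m k+: 64 + 66 = 130.
Recombination frequency = 130/1000 = 0.1300 ≈ 13.0%, i.e. 13.0 map units.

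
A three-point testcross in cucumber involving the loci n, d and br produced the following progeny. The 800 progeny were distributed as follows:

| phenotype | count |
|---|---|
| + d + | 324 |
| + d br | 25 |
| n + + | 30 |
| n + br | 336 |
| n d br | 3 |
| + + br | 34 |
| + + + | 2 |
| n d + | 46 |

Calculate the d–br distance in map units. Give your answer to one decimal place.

The two most frequent reciprocal classes, n + br and + d +, are the parental types, so the F1 was n + br / + d +.
The two rarest classes, n d br and + + +, are the double crossovers. Comparing them with the parentals, only the d allele has switched, so d is the middle locus and the order is n – d – br.
Crossovers in the d–br interval produce the single-crossover classes n + + and + d br (30 + 25 = 55) plus the double crossovers (5).
RF(d–br) = (55 + 5) / 800 = 60/800 = 0.0750 → 7.5 map units.

7.5 map units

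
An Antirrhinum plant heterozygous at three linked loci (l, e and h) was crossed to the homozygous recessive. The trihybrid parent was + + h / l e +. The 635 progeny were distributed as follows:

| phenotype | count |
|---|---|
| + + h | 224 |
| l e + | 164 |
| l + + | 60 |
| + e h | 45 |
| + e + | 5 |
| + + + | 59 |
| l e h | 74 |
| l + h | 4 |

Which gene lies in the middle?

l

The two rarest classes, l + h and + e +, are the double crossovers. Comparing them with the parentals, only the l allele has switched, so l is the middle locus and the order is e – l – h.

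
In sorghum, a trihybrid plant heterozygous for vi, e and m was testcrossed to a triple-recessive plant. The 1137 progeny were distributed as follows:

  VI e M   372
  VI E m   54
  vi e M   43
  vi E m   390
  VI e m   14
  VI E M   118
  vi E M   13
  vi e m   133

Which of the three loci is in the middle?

m

The two most frequent reciprocal classes, VI e M and vi E m, are the parental types, so the F1 was VI e M / vi E m.
The two rarest classes, VI e m and vi E M, are the double crossovers. Comparing them with the parentals, only the m allele has switched, so m is the middle locus and the order is e – m – vi.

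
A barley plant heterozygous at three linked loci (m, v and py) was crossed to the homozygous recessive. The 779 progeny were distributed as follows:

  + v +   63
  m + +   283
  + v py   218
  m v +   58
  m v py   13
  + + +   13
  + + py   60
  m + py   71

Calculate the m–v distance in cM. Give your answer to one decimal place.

The two most frequent reciprocal classes, m + + and + v py, are the parental types, so the F1 was m + + / + v py.
The two rarest classes, + + + and m v py, are the double crossovers. Comparing them with the parentals, only the m allele has switched, so m is the middle locus and the order is v – m – py.
Crossovers in the v–m interval produce the single-crossover classes m v + and + + py (58 + 60 = 118) plus the double crossovers (26).
RF(v–m) = (118 + 26) / 779 = 144/779 = 0.1849 → 18.5 cM.

18.5 cM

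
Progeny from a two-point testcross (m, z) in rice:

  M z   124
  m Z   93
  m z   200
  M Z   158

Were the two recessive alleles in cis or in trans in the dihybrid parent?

cis

The two most frequent classes are M Z (158) and m z (200); these are the parental (non-recombinant) types.
So the F1 carried M Z on one chromosome and m z on the other — the recessive alleles are on the same chromosome (cis / coupling).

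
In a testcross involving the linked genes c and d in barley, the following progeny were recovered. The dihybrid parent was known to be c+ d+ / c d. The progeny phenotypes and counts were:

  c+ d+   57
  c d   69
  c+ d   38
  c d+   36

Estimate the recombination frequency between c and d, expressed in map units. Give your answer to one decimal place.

The recombinant classes are c+ d and c d+: 38 + 36 = 74.
Recombination frequency = 74/200 = 0.3700 ≈ 37.0%, i.e. 37.0 map units.

37.0 map units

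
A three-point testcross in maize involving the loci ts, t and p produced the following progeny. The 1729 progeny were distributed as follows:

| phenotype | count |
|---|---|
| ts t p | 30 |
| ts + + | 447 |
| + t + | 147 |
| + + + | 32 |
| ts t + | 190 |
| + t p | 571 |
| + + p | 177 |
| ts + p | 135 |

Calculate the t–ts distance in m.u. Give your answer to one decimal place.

24.8 m.u.

The two most frequent reciprocal classes, + t p and ts + +, are the parental types, so the F1 was + t p / ts + +.
The two rarest classes, ts t p and + + +, are the double crossovers. Comparing them with the parentals, only the ts allele has switched, so ts is the middle locus and the order is t – ts – p.
Crossovers in the t–ts interval produce the single-crossover classes + + p and ts t + (177 + 190 = 367) plus the double crossovers (62).
RF(t–ts) = (367 + 62) / 1729 = 429/1729 = 0.2481 → 24.8 m.u.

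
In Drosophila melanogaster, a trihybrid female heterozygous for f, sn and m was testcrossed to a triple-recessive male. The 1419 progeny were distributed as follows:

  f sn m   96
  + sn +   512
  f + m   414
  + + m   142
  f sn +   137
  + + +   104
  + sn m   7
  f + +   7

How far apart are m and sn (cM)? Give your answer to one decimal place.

15.1 cM

The two most frequent reciprocal classes, + sn + and f + m, are the parental types, so the F1 was + sn + / f + m.
The two rarest classes, + sn m and f + +, are the double crossovers. Comparing them with the parentals, only the m allele has switched, so m is the middle locus and the order is sn – m – f.
Crossovers in the sn–m interval produce the single-crossover classes + + + and f sn m (104 + 96 = 200) plus the double crossovers (14).
RF(sn–m) = (200 + 14) / 1419 = 214/1419 = 0.1508 → 15.1 cM.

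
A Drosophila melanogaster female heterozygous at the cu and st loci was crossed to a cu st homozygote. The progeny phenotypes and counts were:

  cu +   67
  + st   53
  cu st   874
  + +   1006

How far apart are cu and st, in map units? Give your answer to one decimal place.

The two most frequent classes, + + (1006) and cu st (874), are the parental types, so the F1 was + + / cu st.
The recombinant classes are + st and cu +: 53 + 67 = 120.
Recombination frequency = 120/2000 = 0.0600 ≈ 6.0%, i.e. 6.0 map units.

6.0 map units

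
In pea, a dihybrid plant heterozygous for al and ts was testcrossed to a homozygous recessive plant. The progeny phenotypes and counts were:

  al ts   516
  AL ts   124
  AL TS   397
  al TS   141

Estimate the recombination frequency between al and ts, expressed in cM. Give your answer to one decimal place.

22.5 cM

The two most frequent classes, AL TS (397) and al ts (516), are the parental types, so the F1 was AL TS / al ts.
The recombinant classes are AL ts and al TS: 124 + 141 = 265.
Recombination frequency = 265/1178 = 0.2250 ≈ 22.5%, i.e. 22.5 cM.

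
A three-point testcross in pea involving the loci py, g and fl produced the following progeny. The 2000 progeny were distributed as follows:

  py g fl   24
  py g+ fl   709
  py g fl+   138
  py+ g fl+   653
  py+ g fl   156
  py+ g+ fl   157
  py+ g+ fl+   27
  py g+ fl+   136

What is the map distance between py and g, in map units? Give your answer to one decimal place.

The two most frequent reciprocal classes, py g+ fl and py+ g fl+, are the parental types, so the F1 was py g+ fl / py+ g fl+.
The two rarest classes, py g fl and py+ g+ fl+, are the double crossovers. Comparing them with the parentals, only the g allele has switched, so g is the middle locus and the order is fl – g – py.
Crossovers in the g–py interval produce the single-crossover classes py+ g+ fl and py g fl+ (157 + 138 = 295) plus the double crossovers (51).
RF(g–py) = (295 + 51) / 2000 = 346/2000 = 0.1730 → 17.3 map units.

17.3 map units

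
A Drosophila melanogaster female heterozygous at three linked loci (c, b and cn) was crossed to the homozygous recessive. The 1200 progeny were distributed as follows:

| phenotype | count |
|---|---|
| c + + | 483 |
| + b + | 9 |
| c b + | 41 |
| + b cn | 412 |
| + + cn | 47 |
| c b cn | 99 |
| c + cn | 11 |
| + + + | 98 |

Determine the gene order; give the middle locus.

cn

The two most frequent reciprocal classes, c + + and + b cn, are the parental types, so the F1 was c + + / + b cn.
The two rarest classes, c + cn and + b +, are the double crossovers. Comparing them with the parentals, only the cn allele has switched, so cn is the middle locus and the order is c – cn – b.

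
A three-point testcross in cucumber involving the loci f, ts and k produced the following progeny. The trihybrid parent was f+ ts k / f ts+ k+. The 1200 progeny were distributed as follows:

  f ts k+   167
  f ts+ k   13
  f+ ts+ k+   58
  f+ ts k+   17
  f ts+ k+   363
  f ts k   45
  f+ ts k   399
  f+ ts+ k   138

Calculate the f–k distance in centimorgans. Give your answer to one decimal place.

11.1 centimorgans

The two rarest classes, f+ ts k+ and f ts+ k, are the double crossovers. Comparing them with the parentals, only the k allele has switched, so k is the middle locus and the order is ts – k – f.
Crossovers in the k–f interval produce the single-crossover classes f ts k and f+ ts+ k+ (45 + 58 = 103) plus the double crossovers (30).
RF(k–f) = (103 + 30) / 1200 = 133/1200 = 0.1108 → 11.1 centimorgans.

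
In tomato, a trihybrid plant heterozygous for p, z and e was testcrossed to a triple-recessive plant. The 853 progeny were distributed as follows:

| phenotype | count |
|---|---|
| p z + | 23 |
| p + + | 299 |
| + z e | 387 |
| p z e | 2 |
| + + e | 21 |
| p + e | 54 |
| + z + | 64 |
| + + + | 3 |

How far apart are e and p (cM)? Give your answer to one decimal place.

The two most frequent reciprocal classes, + z e and p + +, are the parental types, so the F1 was + z e / p + +.
The two rarest classes, p z e and + + +, are the double crossovers. Comparing them with the parentals, only the p allele has switched, so p is the middle locus and the order is z – p – e.
Crossovers in the p–e interval produce the single-crossover classes + z + and p + e (64 + 54 = 118) plus the double crossovers (5).
RF(p–e) = (118 + 5) / 853 = 123/853 = 0.1442 → 14.4 cM.

14.4 cM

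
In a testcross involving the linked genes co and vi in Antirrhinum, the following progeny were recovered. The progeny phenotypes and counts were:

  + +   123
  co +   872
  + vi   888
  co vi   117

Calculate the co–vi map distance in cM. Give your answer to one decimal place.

12.0 cM

The two most frequent classes, + vi (888) and co + (872), are the parental types, so the F1 was + vi / co +.
The recombinant classes are + + and co vi: 123 + 117 = 240.
Recombination frequency = 240/2000 = 0.1200 ≈ 12.0%, i.e. 12.0 cM.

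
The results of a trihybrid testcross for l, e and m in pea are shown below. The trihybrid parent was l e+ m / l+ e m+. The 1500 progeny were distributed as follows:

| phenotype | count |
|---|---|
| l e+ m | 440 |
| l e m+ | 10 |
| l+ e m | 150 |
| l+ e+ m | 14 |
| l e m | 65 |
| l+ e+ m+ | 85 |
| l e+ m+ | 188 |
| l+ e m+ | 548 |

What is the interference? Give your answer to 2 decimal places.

0.43

The two rarest classes, l+ e+ m and l e m+, are the double crossovers. Comparing them with the parentals, only the l allele has switched, so l is the middle locus and the order is e – l – m.
e–l: (150 + 24)/1500 = 0.1160; l–m: (338 + 24)/1500 = 0.2413.
Expected DCO frequency = 0.1160 × 0.2413 ≈ 0.02799; observed = 24/1500 ≈ 0.01600.
Coefficient of coincidence = 0.01600/0.02799 ≈ 0.57; interference = 1 − 0.57 = 0.43.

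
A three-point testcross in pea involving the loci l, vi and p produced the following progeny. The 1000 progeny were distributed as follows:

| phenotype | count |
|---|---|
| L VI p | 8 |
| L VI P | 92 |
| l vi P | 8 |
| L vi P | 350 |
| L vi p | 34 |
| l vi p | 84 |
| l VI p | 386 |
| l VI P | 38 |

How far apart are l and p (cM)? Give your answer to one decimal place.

8.8 cM

The two most frequent reciprocal classes, l VI p and L vi P, are the parental types, so the F1 was l VI p / L vi P.
The two rarest classes, L VI p and l vi P, are the double crossovers. Comparing them with the parentals, only the l allele has switched, so l is the middle locus and the order is p – l – vi.
Crossovers in the p–l interval produce the single-crossover classes l VI P and L vi p (38 + 34 = 72) plus the double crossovers (16).
RF(p–l) = (72 + 16) / 1000 = 88/1000 = 0.0880 → 8.8 cM.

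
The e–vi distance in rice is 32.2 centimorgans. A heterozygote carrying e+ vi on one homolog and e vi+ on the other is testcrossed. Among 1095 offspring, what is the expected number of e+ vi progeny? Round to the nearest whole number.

A map distance of 32.2 centimorgans corresponds to a recombination frequency of 0.322.
The F1 is e+ vi / e vi+, so e+ vi is a parental gamete class with expected frequency (1 − r)/2 = 0.678/2 = 0.3390.
Expected number = 0.3390 × 1095 = 371.20 ≈ 371.

371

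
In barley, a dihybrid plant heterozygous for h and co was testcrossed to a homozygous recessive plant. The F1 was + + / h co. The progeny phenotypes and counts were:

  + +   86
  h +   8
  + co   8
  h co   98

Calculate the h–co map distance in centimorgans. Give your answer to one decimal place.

8.0 centimorgans

The recombinant classes are + co and h +: 8 + 8 = 16.
Recombination frequency = 16/200 = 0.0800 ≈ 8.0%, i.e. 8.0 centimorgans.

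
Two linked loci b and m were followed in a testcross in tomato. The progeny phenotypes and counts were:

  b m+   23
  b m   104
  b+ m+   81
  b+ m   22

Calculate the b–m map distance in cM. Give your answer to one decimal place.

The two most frequent classes, b+ m+ (81) and b m (104), are the parental types, so the F1 was b+ m+ / b m.
The recombinant classes are b+ m and b m+: 22 + 23 = 45.
Recombination frequency = 45/230 = 0.1957 ≈ 19.6%, i.e. 19.6 cM.

19.6 cM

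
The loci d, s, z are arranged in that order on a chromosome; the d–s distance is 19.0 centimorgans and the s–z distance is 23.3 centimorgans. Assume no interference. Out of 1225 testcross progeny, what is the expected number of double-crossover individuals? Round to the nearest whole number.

54

Map distances give recombination frequencies of 0.190 and 0.233 for the two intervals.
With no interference, expected double-crossover frequency = 0.190 × 0.233 = 0.04427.
Expected number = 0.04427 × 1225 = 54.23 ≈ 54.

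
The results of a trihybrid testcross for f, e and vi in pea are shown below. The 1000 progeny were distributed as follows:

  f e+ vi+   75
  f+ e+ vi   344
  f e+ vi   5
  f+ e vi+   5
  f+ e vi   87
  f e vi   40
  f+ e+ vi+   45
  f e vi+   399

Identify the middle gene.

f

The two most frequent reciprocal classes, f+ e+ vi and f e vi+, are the parental types, so the F1 was f+ e+ vi / f e vi+.
The two rarest classes, f e+ vi and f+ e vi+, are the double crossovers. Comparing them with the parentals, only the f allele has switched, so f is the middle locus and the order is vi – f – e.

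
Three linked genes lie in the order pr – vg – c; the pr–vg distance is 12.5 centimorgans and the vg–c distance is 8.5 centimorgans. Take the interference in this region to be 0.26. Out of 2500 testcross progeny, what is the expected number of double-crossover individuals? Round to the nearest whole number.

20

Map distances give recombination frequencies of 0.125 and 0.085 for the two intervals.
With interference 0.26 (so coincidence = 0.74), expected double-crossover frequency = 0.125 × 0.085 × 0.74 = 0.00786.
Expected number = 0.00786 × 2500 = 19.66 ≈ 20.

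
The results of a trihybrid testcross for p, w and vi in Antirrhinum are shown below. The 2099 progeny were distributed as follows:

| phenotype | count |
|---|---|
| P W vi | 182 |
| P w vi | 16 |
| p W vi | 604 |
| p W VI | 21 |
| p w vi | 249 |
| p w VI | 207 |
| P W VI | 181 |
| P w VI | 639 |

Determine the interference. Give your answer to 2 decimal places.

0.61

The two most frequent reciprocal classes, p W vi and P w VI, are the parental types, so the F1 was p W vi / P w VI.
The two rarest classes, p W VI and P w vi, are the double crossovers. Comparing them with the parentals, only the vi allele has switched, so vi is the middle locus and the order is p – vi – w.
p–vi: (389 + 37)/2099 = 0.2030; vi–w: (430 + 37)/2099 = 0.2225.
Expected DCO frequency = 0.2030 × 0.2225 ≈ 0.04517; observed = 37/2099 ≈ 0.01763.
Coefficient of coincidence = 0.01763/0.04517 ≈ 0.39; interference = 1 − 0.39 = 0.61.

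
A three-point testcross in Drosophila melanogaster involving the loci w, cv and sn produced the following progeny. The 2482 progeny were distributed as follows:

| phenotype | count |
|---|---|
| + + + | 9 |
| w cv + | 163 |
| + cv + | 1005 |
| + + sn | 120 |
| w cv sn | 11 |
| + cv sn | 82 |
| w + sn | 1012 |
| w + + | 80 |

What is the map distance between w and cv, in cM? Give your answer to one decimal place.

12.2 cM

The two most frequent reciprocal classes, + cv + and w + sn, are the parental types, so the F1 was + cv + / w + sn.
The two rarest classes, + + + and w cv sn, are the double crossovers. Comparing them with the parentals, only the cv allele has switched, so cv is the middle locus and the order is w – cv – sn.
Crossovers in the w–cv interval produce the single-crossover classes w cv + and + + sn (163 + 120 = 283) plus the double crossovers (20).
RF(w–cv) = (283 + 20) / 2482 = 303/2482 = 0.1221 → 12.2 cM.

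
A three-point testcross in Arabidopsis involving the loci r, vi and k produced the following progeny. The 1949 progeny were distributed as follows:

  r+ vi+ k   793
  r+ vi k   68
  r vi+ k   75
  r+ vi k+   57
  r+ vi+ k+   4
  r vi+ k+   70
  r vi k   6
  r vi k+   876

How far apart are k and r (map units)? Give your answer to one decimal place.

The two most frequent reciprocal classes, r vi k+ and r+ vi+ k, are the parental types, so the F1 was r vi k+ / r+ vi+ k.
The two rarest classes, r vi k and r+ vi+ k+, are the double crossovers. Comparing them with the parentals, only the k allele has switched, so k is the middle locus and the order is vi – k – r.
Crossovers in the k–r interval produce the single-crossover classes r+ vi k+ and r vi+ k (57 + 75 = 132) plus the double crossovers (10).
RF(k–r) = (132 + 10) / 1949 = 142/1949 = 0.0729 → 7.3 map units.

7.3 map units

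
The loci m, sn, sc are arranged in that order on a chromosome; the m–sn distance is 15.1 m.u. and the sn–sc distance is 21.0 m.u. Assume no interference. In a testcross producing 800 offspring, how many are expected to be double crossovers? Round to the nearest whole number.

Map distances give recombination frequencies of 0.151 and 0.210 for the two intervals.
With no interference, expected double-crossover frequency = 0.151 × 0.210 = 0.03171.
Expected number = 0.03171 × 800 = 25.37 ≈ 25.

25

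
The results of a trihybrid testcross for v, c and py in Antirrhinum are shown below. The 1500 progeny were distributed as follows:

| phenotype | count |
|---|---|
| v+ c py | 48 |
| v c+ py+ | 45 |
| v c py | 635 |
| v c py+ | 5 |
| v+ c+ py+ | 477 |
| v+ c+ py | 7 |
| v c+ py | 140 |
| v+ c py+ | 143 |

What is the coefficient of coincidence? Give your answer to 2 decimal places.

The two most frequent reciprocal classes, v+ c+ py+ and v c py, are the parental types, so the F1 was v+ c+ py+ / v c py.
The two rarest classes, v+ c+ py and v c py+, are the double crossovers. Comparing them with the parentals, only the py allele has switched, so py is the middle locus and the order is c – py – v.
c–py: (283 + 12)/1500 = 0.1967; py–v: (93 + 12)/1500 = 0.0700.
Expected DCO frequency = 0.1967 × 0.0700 ≈ 0.01377; observed = 12/1500 ≈ 0.00800.
Coefficient of coincidence = 0.00800/0.01377 ≈ 0.58.

0.58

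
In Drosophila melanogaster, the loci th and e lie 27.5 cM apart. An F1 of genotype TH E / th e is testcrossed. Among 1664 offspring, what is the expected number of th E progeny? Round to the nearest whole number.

A map distance of 27.5 cM corresponds to a recombination frequency of 0.275.
The F1 is TH E / th e, so th E is a recombinant gamete class with expected frequency r/2 = 0.275/2 = 0.1375.
Expected number = 0.1375 × 1664 = 228.80 ≈ 229.

229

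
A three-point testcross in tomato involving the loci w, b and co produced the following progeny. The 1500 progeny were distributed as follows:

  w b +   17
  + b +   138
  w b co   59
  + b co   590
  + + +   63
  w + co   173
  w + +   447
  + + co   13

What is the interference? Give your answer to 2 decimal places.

The two most frequent reciprocal classes, w + + and + b co, are the parental types, so the F1 was w + + / + b co.
The two rarest classes, w b + and + + co, are the double crossovers. Comparing them with the parentals, only the b allele has switched, so b is the middle locus and the order is w – b – co.
w–b: (122 + 30)/1500 = 0.1013; b–co: (311 + 30)/1500 = 0.2273.
Expected DCO frequency = 0.1013 × 0.2273 ≈ 0.02303; observed = 30/1500 ≈ 0.02000.
Coefficient of coincidence = 0.02000/0.02303 ≈ 0.87; interference = 1 − 0.87 = 0.13.

0.13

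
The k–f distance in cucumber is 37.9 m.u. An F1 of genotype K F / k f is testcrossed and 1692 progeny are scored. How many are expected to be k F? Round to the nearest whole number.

321

A map distance of 37.9 m.u. corresponds to a recombination frequency of 0.379.
The F1 is K F / k f, so k F is a recombinant gamete class with expected frequency r/2 = 0.379/2 = 0.1895.
Expected number = 0.1895 × 1692 = 320.63 ≈ 321.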